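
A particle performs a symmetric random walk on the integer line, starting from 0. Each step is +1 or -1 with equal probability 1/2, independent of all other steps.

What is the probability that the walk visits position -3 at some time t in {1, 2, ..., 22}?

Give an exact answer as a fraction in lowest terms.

Count via complement. Let g(t,s) = #length-t paths at position s with S_1..S_t all ≠ -3.
g(t,s) = g(t-1,s-1) + g(t-1,s+1) for s ≠ -3; g(t,-3) = 0.
t=0: g(0,0)=1
t=1: g(1,-1)=1 g(1,1)=1
t=2: g(2,-2)=1 g(2,0)=2 g(2,2)=1
t=3: g(3,-1)=3 g(3,1)=3 g(3,3)=1
t=4: g(4,-2)=3 g(4,0)=6 g(4,2)=4 g(4,4)=1
t=5: g(5,-1)=9 g(5,1)=10 g(5,3)=5 g(5,5)=1
t=6: g(6,-2)=9 g(6,0)=19 g(6,2)=15 g(6,4)=6 g(6,6)=1
t=7: g(7,-1)=28 g(7,1)=34 g(7,3)=21 g(7,5)=7 g(7,7)=1
t=8: g(8,-2)=28 g(8,0)=62 g(8,2)=55 g(8,4)=28 g(8,6)=8 g(8,8)=1
t=9: g(9,-1)=90 g(9,1)=117 g(9,3)=83 g(9,5)=36 g(9,7)=9 g(9,9)=1
t=10: g(10,-2)=90 g(10,0)=207 g(10,2)=200 g(10,4)=119 g(10,6)=45 g(10,8)=10 g(10,10)=1
t=11: g(11,-1)=297 g(11,1)=407 g(11,3)=319 g(11,5)=164 g(11,7)=55 g(11,9)=11 g(11,11)=1
t=12: g(12,-2)=297 g(12,0)=704 g(12,2)=726 g(12,4)=483 g(12,6)=219 g(12,8)=66 g(12,10)=12 g(12,12)=1
t=13: g(13,-1)=1001 g(13,1)=1430 g(13,3)=1209 g(13,5)=702 g(13,7)=285 g(13,9)=78 g(13,11)=13 g(13,13)=1
t=14: g(14,-2)=1001 g(14,0)=2431 g(14,2)=2639 g(14,4)=1911 g(14,6)=987 g(14,8)=363 g(14,10)=91 g(14,12)=14 g(14,14)=1
t=15: g(15,-1)=3432 g(15,1)=5070 g(15,3)=4550 g(15,5)=2898 g(15,7)=1350 g(15,9)=454 g(15,11)=105 g(15,13)=15 g(15,15)=1
t=16: g(16,-2)=3432 g(16,0)=8502 g(16,2)=9620 g(16,4)=7448 g(16,6)=4248 g(16,8)=1804 g(16,10)=559 g(16,12)=120 g(16,14)=16 g(16,16)=1
t=17: g(17,-1)=11934 g(17,1)=18122 g(17,3)=17068 g(17,5)=11696 g(17,7)=6052 g(17,9)=2363 g(17,11)=679 g(17,13)=136 g(17,15)=17 g(17,17)=1
t=18: g(18,-2)=11934 g(18,0)=30056 g(18,2)=35190 g(18,4)=28764 g(18,6)=17748 g(18,8)=8415 g(18,10)=3042 g(18,12)=815 g(18,14)=153 g(18,16)=18 g(18,18)=1
t=19: g(19,-1)=41990 g(19,1)=65246 g(19,3)=63954 g(19,5)=46512 g(19,7)=26163 g(19,9)=11457 g(19,11)=3857 g(19,13)=968 g(19,15)=171 g(19,17)=19 g(19,19)=1
t=20: g(20,-2)=41990 g(20,0)=107236 g(20,2)=129200 g(20,4)=110466 g(20,6)=72675 g(20,8)=37620 g(20,10)=15314 g(20,12)=4825 g(20,14)=1139 g(20,16)=190 g(20,18)=20 g(20,20)=1
t=21: g(21,-1)=149226 g(21,1)=236436 g(21,3)=239666 g(21,5)=183141 g(21,7)=110295 g(21,9)=52934 g(21,11)=20139 g(21,13)=5964 g(21,15)=1329 g(21,17)=210 g(21,19)=21 g(21,21)=1
t=22: g(22,-2)=149226 g(22,0)=385662 g(22,2)=476102 g(22,4)=422807 g(22,6)=293436 g(22,8)=163229 g(22,10)=73073 g(22,12)=26103 g(22,14)=7293 g(22,16)=1539 g(22,18)=231 g(22,20)=22 g(22,22)=1
Paths never hitting -3: Σ_s g(22,s) = 1998724
Paths hitting -3: 2^22 - 1998724 = 2195580
P = 2195580/4194304 = 548895/1048576

Answer: 548895/1048576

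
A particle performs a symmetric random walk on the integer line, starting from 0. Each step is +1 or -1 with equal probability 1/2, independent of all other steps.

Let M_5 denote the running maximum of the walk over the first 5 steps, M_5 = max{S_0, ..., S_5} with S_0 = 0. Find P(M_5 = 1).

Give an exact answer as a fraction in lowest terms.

Answer: 5/16

Derivation:
Let M_5 = max(S_0,...,S_5). Use the reflection principle: for j ≥ 1, #{paths with M_5 ≥ j} = #{S_5 ≥ j} + #{S_5 ≥ j+1}.
By reflection, #{M_5 ≥ 1} = #{S_5 ≥ 1} + #{S_5 ≥ 2} = 16 + 6 = 22.
#{M_5 ≥ 2} = #{S_5 ≥ 2} + #{S_5 ≥ 3} = 6 + 6 = 12.
#{M_5 = 1} = 22 - 12 = 10.
P(M_5 = 1) = 10/32 = 5/16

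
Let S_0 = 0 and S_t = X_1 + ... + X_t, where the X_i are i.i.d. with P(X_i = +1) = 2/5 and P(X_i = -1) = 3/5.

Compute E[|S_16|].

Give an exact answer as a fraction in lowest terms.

S_16 takes values m ≡ 0 (mod 2) with |m| ≤ 16; P(S_16=m) = C(16,(16+m)/2) · (2/5)^((16+m)/2) · (3/5)^((16-m)/2).
Distribution: P(S=-16)=43046721/152587890625, P(S=-14)=459165024/152587890625, P(S=-12)=459165024/30517578125, P(S=-10)=1428513408/30517578125, P(S=-8)=3095112384/30517578125, P(S=-6)=24760899072/152587890625, P(S=-4)=30263321088/152587890625, P(S=-2)=5764442112/30517578125, P(S=0)=4323331584/30517578125, P(S=2)=2561974272/30517578125, P(S=4)=5977939968/152587890625, P(S=6)=2173796352/152587890625, P(S=8)=120766464/30517578125, P(S=10)=24772608/30517578125, P(S=12)=3538944/30517578125, P(S=14)=1572864/152587890625, P(S=16)=65536/152587890625
E[|S_16|] = Σ_m |m|·P(S_16=m) = 626039199952/152587890625

Answer: 626039199952/152587890625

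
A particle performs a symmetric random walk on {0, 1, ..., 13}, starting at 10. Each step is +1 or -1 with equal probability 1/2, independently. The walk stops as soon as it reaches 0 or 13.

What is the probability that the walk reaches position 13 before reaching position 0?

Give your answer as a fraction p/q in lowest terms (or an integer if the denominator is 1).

Answer: 10/13

Derivation:
Symmetric walk (p = 1/2): the harmonic-function argument gives P(hit 13 before 0 | start at 10) = a/N.
P = 10/13 = 10/13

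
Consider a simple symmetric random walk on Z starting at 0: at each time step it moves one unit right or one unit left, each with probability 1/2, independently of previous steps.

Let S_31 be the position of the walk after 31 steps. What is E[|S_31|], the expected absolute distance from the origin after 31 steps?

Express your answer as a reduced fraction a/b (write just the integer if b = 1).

S_31 takes values m ≡ 1 (mod 2) with |m| ≤ 31; P(S_31=m) = C(31,(31+m)/2)/2^31.
Total paths: 2^31 = 2147483648
Distribution: P(S=-31)=1/2147483648, P(S=-29)=31/2147483648, P(S=-27)=465/2147483648, P(S=-25)=4495/2147483648, P(S=-23)=31465/2147483648, P(S=-21)=169911/2147483648, P(S=-19)=736281/2147483648, P(S=-17)=2629575/2147483648, P(S=-15)=7888725/2147483648, P(S=-13)=20160075/2147483648, P(S=-11)=44352165/2147483648, P(S=-9)=84672315/2147483648, P(S=-7)=141120525/2147483648, P(S=-5)=206253075/2147483648, P(S=-3)=265182525/2147483648, P(S=-1)=300540195/2147483648, P(S=1)=300540195/2147483648, P(S=3)=265182525/2147483648, P(S=5)=206253075/2147483648, P(S=7)=141120525/2147483648, P(S=9)=84672315/2147483648, P(S=11)=44352165/2147483648, P(S=13)=20160075/2147483648, P(S=15)=7888725/2147483648, P(S=17)=2629575/2147483648, P(S=19)=736281/2147483648, P(S=21)=169911/2147483648, P(S=23)=31465/2147483648, P(S=25)=4495/2147483648, P(S=27)=465/2147483648, P(S=29)=31/2147483648, P(S=31)=1/2147483648
E[|S_31|] = Σ_m |m|·P(S_31=m) = 9617286240/2147483648 = 300540195/67108864

Answer: 300540195/67108864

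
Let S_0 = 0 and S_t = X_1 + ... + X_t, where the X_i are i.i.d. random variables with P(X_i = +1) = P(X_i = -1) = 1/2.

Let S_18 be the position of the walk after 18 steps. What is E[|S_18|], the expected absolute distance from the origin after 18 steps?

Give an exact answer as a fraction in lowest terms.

S_18 takes values m ≡ 0 (mod 2) with |m| ≤ 18; P(S_18=m) = C(18,(18+m)/2)/2^18.
Total paths: 2^18 = 262144
Distribution: P(S=-18)=1/262144, P(S=-16)=18/262144, P(S=-14)=153/262144, P(S=-12)=816/262144, P(S=-10)=3060/262144, P(S=-8)=8568/262144, P(S=-6)=18564/262144, P(S=-4)=31824/262144, P(S=-2)=43758/262144, P(S=0)=48620/262144, P(S=2)=43758/262144, P(S=4)=31824/262144, P(S=6)=18564/262144, P(S=8)=8568/262144, P(S=10)=3060/262144, P(S=12)=816/262144, P(S=14)=153/262144, P(S=16)=18/262144, P(S=18)=1/262144
E[|S_18|] = Σ_m |m|·P(S_18=m) = 875160/262144 = 109395/32768

Answer: 109395/32768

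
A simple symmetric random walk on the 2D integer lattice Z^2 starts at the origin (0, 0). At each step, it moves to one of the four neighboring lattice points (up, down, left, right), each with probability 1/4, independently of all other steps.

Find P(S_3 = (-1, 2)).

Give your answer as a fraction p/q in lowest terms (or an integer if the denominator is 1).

Answer: 3/64

Derivation:
Let h be the number of horizontal steps (so 3-h are vertical). To end at (-1,2) need (h-1)/2 right-steps and ((3-h)+2)/2 up-steps.
Sum over h with 1 ≤ h ≤ 1, h ≡ 1 (mod 2), 3-h ≡ 0 (mod 2):
h=1: C(3,1)·C(1,0)·C(2,2) = 3·1·1 = 3
Total favorable: 3
Total paths: 4^3 = 64
P = 3/64 = 3/64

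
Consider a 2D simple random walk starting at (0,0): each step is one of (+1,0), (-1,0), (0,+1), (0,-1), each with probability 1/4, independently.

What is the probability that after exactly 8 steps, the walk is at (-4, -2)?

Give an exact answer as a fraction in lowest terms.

Answer: 7/1024

Derivation:
Let h be the number of horizontal steps (so 8-h are vertical). To end at (-4,-2) need (h-4)/2 right-steps and ((8-h)-2)/2 up-steps.
Sum over h with 4 ≤ h ≤ 6, h ≡ 0 (mod 2), 8-h ≡ 0 (mod 2):
h=4: C(8,4)·C(4,0)·C(4,1) = 70·1·4 = 280
h=6: C(8,6)·C(6,1)·C(2,0) = 28·6·1 = 168
Total favorable: 448
Total paths: 4^8 = 65536
P = 448/65536 = 7/1024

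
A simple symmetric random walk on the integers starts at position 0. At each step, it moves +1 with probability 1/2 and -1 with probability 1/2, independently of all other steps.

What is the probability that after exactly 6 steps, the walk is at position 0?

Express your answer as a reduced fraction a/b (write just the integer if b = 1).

To return to 0 after 6 steps: need exactly 3 steps of +1 and 3 of -1.
Favorable paths: C(6,3) = 20
Total paths: 2^6 = 64
P = 20/64 = 5/16

Answer: 5/16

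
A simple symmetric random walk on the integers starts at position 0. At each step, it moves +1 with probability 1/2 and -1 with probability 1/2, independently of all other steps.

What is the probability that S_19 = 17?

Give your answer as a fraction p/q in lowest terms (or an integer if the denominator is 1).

To reach position 17 after 19 steps: need 18 steps of +1 and 1 of -1.
Favorable paths: C(19,18) = 19
Total paths: 2^19 = 524288
P = 19/524288 = 19/524288

Answer: 19/524288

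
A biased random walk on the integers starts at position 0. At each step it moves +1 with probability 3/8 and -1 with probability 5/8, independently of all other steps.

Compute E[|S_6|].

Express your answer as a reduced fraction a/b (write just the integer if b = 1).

S_6 takes values m ≡ 0 (mod 2) with |m| ≤ 6; P(S_6=m) = C(6,(6+m)/2) · (3/8)^((6+m)/2) · (5/8)^((6-m)/2).
Distribution: P(S=-6)=15625/262144, P(S=-4)=28125/131072, P(S=-2)=84375/262144, P(S=0)=16875/65536, P(S=2)=30375/262144, P(S=4)=3645/131072, P(S=6)=729/262144
E[|S_6|] = Σ_m |m|·P(S_6=m) = 72723/32768

Answer: 72723/32768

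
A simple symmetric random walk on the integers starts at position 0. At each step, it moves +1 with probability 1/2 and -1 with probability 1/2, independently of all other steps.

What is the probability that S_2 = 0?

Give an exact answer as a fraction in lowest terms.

To return to 0 after 2 steps: need exactly 1 step of +1 and 1 of -1.
Favorable paths: C(2,1) = 2
Total paths: 2^2 = 4
P = 2/4 = 1/2

Answer: 1/2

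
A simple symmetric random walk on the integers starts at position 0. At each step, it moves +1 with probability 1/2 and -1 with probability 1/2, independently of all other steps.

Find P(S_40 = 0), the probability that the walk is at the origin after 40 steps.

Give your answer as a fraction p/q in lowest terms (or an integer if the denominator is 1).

Answer: 34461632205/274877906944

Derivation:
To return to 0 after 40 steps: need exactly 20 steps of +1 and 20 of -1.
Favorable paths: C(40,20) = 137846528820
Total paths: 2^40 = 1099511627776
P = 137846528820/1099511627776 = 34461632205/274877906944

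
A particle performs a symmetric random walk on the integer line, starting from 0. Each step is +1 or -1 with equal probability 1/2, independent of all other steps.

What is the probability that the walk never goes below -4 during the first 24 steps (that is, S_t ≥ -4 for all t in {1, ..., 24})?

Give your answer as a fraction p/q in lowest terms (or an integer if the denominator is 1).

Answer: 2904739/4194304

Derivation:
Let f(t,s) = #length-t paths at position s with S_1..S_t all ≥ -4.
f(t,s) = f(t-1,s-1) + f(t-1,s+1) for s ≥ -4; f(t,s) = 0 for s < -4.
t=0: f(0,0)=1
t=1: f(1,-1)=1 f(1,1)=1
t=2: f(2,-2)=1 f(2,0)=2 f(2,2)=1
t=3: f(3,-3)=1 f(3,-1)=3 f(3,1)=3 f(3,3)=1
t=4: f(4,-4)=1 f(4,-2)=4 f(4,0)=6 f(4,2)=4 f(4,4)=1
t=5: f(5,-3)=5 f(5,-1)=10 f(5,1)=10 f(5,3)=5 f(5,5)=1
t=6: f(6,-4)=5 f(6,-2)=15 f(6,0)=20 f(6,2)=15 f(6,4)=6 f(6,6)=1
t=7: f(7,-3)=20 f(7,-1)=35 f(7,1)=35 f(7,3)=21 f(7,5)=7 f(7,7)=1
t=8: f(8,-4)=20 f(8,-2)=55 f(8,0)=70 f(8,2)=56 f(8,4)=28 f(8,6)=8 f(8,8)=1
t=9: f(9,-3)=75 f(9,-1)=125 f(9,1)=126 f(9,3)=84 f(9,5)=36 f(9,7)=9 f(9,9)=1
t=10: f(10,-4)=75 f(10,-2)=200 f(10,0)=251 f(10,2)=210 f(10,4)=120 f(10,6)=45 f(10,8)=10 f(10,10)=1
t=11: f(11,-3)=275 f(11,-1)=451 f(11,1)=461 f(11,3)=330 f(11,5)=165 f(11,7)=55 f(11,9)=11 f(11,11)=1
t=12: f(12,-4)=275 f(12,-2)=726 f(12,0)=912 f(12,2)=791 f(12,4)=495 f(12,6)=220 f(12,8)=66 f(12,10)=12 f(12,12)=1
t=13: f(13,-3)=1001 f(13,-1)=1638 f(13,1)=1703 f(13,3)=1286 f(13,5)=715 f(13,7)=286 f(13,9)=78 f(13,11)=13 f(13,13)=1
t=14: f(14,-4)=1001 f(14,-2)=2639 f(14,0)=3341 f(14,2)=2989 f(14,4)=2001 f(14,6)=1001 f(14,8)=364 f(14,10)=91 f(14,12)=14 f(14,14)=1
t=15: f(15,-3)=3640 f(15,-1)=5980 f(15,1)=6330 f(15,3)=4990 f(15,5)=3002 f(15,7)=1365 f(15,9)=455 f(15,11)=105 f(15,13)=15 f(15,15)=1
t=16: f(16,-4)=3640 f(16,-2)=9620 f(16,0)=12310 f(16,2)=11320 f(16,4)=7992 f(16,6)=4367 f(16,8)=1820 f(16,10)=560 f(16,12)=120 f(16,14)=16 f(16,16)=1
t=17: f(17,-3)=13260 f(17,-1)=21930 f(17,1)=23630 f(17,3)=19312 f(17,5)=12359 f(17,7)=6187 f(17,9)=2380 f(17,11)=680 f(17,13)=136 f(17,15)=17 f(17,17)=1
t=18: f(18,-4)=13260 f(18,-2)=35190 f(18,0)=45560 f(18,2)=42942 f(18,4)=31671 f(18,6)=18546 f(18,8)=8567 f(18,10)=3060 f(18,12)=816 f(18,14)=153 f(18,16)=18 f(18,18)=1
t=19: f(19,-3)=48450 f(19,-1)=80750 f(19,1)=88502 f(19,3)=74613 f(19,5)=50217 f(19,7)=27113 f(19,9)=11627 f(19,11)=3876 f(19,13)=969 f(19,15)=171 f(19,17)=19 f(19,19)=1
t=20: f(20,-4)=48450 f(20,-2)=129200 f(20,0)=169252 f(20,2)=163115 f(20,4)=124830 f(20,6)=77330 f(20,8)=38740 f(20,10)=15503 f(20,12)=4845 f(20,14)=1140 f(20,16)=190 f(20,18)=20 f(20,20)=1
t=21: f(21,-3)=177650 f(21,-1)=298452 f(21,1)=332367 f(21,3)=287945 f(21,5)=202160 f(21,7)=116070 f(21,9)=54243 f(21,11)=20348 f(21,13)=5985 f(21,15)=1330 f(21,17)=210 f(21,19)=21 f(21,21)=1
t=22: f(22,-4)=177650 f(22,-2)=476102 f(22,0)=630819 f(22,2)=620312 f(22,4)=490105 f(22,6)=318230 f(22,8)=170313 f(22,10)=74591 f(22,12)=26333 f(22,14)=7315 f(22,16)=1540 f(22,18)=231 f(22,20)=22 f(22,22)=1
t=23: f(23,-3)=653752 f(23,-1)=1106921 f(23,1)=1251131 f(23,3)=1110417 f(23,5)=808335 f(23,7)=488543 f(23,9)=244904 f(23,11)=100924 f(23,13)=33648 f(23,15)=8855 f(23,17)=1771 f(23,19)=253 f(23,21)=23 f(23,23)=1
t=24: f(24,-4)=653752 f(24,-2)=1760673 f(24,0)=2358052 f(24,2)=2361548 f(24,4)=1918752 f(24,6)=1296878 f(24,8)=733447 f(24,10)=345828 f(24,12)=134572 f(24,14)=42503 f(24,16)=10626 f(24,18)=2024 f(24,20)=276 f(24,22)=24 f(24,24)=1
Σ_s f(24,s) = 11618956
P = 11618956/16777216 = 2904739/4194304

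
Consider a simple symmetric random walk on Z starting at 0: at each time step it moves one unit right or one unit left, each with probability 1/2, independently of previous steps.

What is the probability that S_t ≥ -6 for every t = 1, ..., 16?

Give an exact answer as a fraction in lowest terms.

Answer: 30251/32768

Derivation:
Let f(t,s) = #length-t paths at position s with S_1..S_t all ≥ -6.
f(t,s) = f(t-1,s-1) + f(t-1,s+1) for s ≥ -6; f(t,s) = 0 for s < -6.
t=0: f(0,0)=1
t=1: f(1,-1)=1 f(1,1)=1
t=2: f(2,-2)=1 f(2,0)=2 f(2,2)=1
t=3: f(3,-3)=1 f(3,-1)=3 f(3,1)=3 f(3,3)=1
t=4: f(4,-4)=1 f(4,-2)=4 f(4,0)=6 f(4,2)=4 f(4,4)=1
t=5: f(5,-5)=1 f(5,-3)=5 f(5,-1)=10 f(5,1)=10 f(5,3)=5 f(5,5)=1
t=6: f(6,-6)=1 f(6,-4)=6 f(6,-2)=15 f(6,0)=20 f(6,2)=15 f(6,4)=6 f(6,6)=1
t=7: f(7,-5)=7 f(7,-3)=21 f(7,-1)=35 f(7,1)=35 f(7,3)=21 f(7,5)=7 f(7,7)=1
t=8: f(8,-6)=7 f(8,-4)=28 f(8,-2)=56 f(8,0)=70 f(8,2)=56 f(8,4)=28 f(8,6)=8 f(8,8)=1
t=9: f(9,-5)=35 f(9,-3)=84 f(9,-1)=126 f(9,1)=126 f(9,3)=84 f(9,5)=36 f(9,7)=9 f(9,9)=1
t=10: f(10,-6)=35 f(10,-4)=119 f(10,-2)=210 f(10,0)=252 f(10,2)=210 f(10,4)=120 f(10,6)=45 f(10,8)=10 f(10,10)=1
t=11: f(11,-5)=154 f(11,-3)=329 f(11,-1)=462 f(11,1)=462 f(11,3)=330 f(11,5)=165 f(11,7)=55 f(11,9)=11 f(11,11)=1
t=12: f(12,-6)=154 f(12,-4)=483 f(12,-2)=791 f(12,0)=924 f(12,2)=792 f(12,4)=495 f(12,6)=220 f(12,8)=66 f(12,10)=12 f(12,12)=1
t=13: f(13,-5)=637 f(13,-3)=1274 f(13,-1)=1715 f(13,1)=1716 f(13,3)=1287 f(13,5)=715 f(13,7)=286 f(13,9)=78 f(13,11)=13 f(13,13)=1
t=14: f(14,-6)=637 f(14,-4)=1911 f(14,-2)=2989 f(14,0)=3431 f(14,2)=3003 f(14,4)=2002 f(14,6)=1001 f(14,8)=364 f(14,10)=91 f(14,12)=14 f(14,14)=1
t=15: f(15,-5)=2548 f(15,-3)=4900 f(15,-1)=6420 f(15,1)=6434 f(15,3)=5005 f(15,5)=3003 f(15,7)=1365 f(15,9)=455 f(15,11)=105 f(15,13)=15 f(15,15)=1
t=16: f(16,-6)=2548 f(16,-4)=7448 f(16,-2)=11320 f(16,0)=12854 f(16,2)=11439 f(16,4)=8008 f(16,6)=4368 f(16,8)=1820 f(16,10)=560 f(16,12)=120 f(16,14)=16 f(16,16)=1
Σ_s f(16,s) = 60502
P = 60502/65536 = 30251/32768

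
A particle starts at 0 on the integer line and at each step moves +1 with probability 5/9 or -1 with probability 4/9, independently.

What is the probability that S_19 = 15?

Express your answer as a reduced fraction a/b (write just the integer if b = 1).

Answer: 231933593750000/150094635296999121

Derivation:
To reach position 15 after 19 steps: need 17 steps of +1 and 2 steps of -1.
Number of such sequences: C(19,17) = 171
Each has probability (5/9)^17 · (4/9)^2 = 12207031250000/1350851717672992089
P = 171 · 12207031250000/1350851717672992089 = 231933593750000/150094635296999121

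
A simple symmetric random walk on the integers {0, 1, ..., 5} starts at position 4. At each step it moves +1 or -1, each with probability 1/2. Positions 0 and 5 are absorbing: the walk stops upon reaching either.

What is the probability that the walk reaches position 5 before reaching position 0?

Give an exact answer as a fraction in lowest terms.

Symmetric walk (p = 1/2): the harmonic-function argument gives P(hit 5 before 0 | start at 4) = a/N.
P = 4/5 = 4/5

Answer: 4/5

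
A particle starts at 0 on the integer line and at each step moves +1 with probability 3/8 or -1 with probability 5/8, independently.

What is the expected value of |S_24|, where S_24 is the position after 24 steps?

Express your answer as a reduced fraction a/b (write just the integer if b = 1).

Answer: 955515218789334100557/147573952589676412928

Derivation:
S_24 takes values m ≡ 0 (mod 2) with |m| ≤ 24; P(S_24=m) = C(24,(24+m)/2) · (3/8)^((24+m)/2) · (5/8)^((24-m)/2).
Distribution: P(S=-24)=59604644775390625/4722366482869645213696, P(S=-22)=107288360595703125/590295810358705651712, P(S=-20)=1480579376220703125/1180591620717411303424, P(S=-18)=3257274627685546875/590295810358705651712, P(S=-16)=41041660308837890625/2361183241434822606848, P(S=-14)=24624996185302734375/590295810358705651712, P(S=-12)=93574985504150390625/1180591620717411303424, P(S=-10)=72186417388916015625/590295810358705651712, P(S=-8)=736301457366943359375/4722366482869645213696, P(S=-6)=49086763824462890625/295147905179352825856, P(S=-4)=88356174884033203125/590295810358705651712, P(S=-2)=33735994046630859375/295147905179352825856, P(S=0)=87713584521240234375/1180591620717411303424, P(S=2)=12144957856787109375/295147905179352825856, P(S=4)=11450960264970703125/590295810358705651712, P(S=6)=2290192052994140625/295147905179352825856, P(S=8)=12367037086168359375/4722366482869645213696, P(S=10)=436483661864765625/590295810358705651712, P(S=12)=203692375536890625/1180591620717411303424, P(S=14)=19297172419284375/590295810358705651712, P(S=16)=11578303451570625/2361183241434822606848, P(S=18)=330808670044875/590295810358705651712, P(S=20)=54132327825525/1180591620717411303424, P(S=22)=1412147682405/590295810358705651712, P(S=24)=282429536481/4722366482869645213696
E[|S_24|] = Σ_m |m|·P(S_24=m) = 955515218789334100557/147573952589676412928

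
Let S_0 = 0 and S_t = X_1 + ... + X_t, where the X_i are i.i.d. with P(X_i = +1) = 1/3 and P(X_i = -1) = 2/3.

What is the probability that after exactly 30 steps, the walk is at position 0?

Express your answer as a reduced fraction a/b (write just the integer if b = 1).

Answer: 564765655040/22876792454961

Derivation:
To be at 0 after 30 steps: need exactly 15 steps of +1 and 15 of -1.
Number of such sequences: C(30,15) = 155117520
Each has probability (1/3)^15 · (2/3)^15 = 32768/205891132094649
P = 155117520 · 32768/205891132094649 = 564765655040/22876792454961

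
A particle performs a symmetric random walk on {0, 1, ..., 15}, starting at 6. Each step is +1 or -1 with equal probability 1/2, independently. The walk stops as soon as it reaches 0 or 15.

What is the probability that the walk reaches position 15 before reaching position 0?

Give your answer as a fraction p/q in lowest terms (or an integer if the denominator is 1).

Answer: 2/5

Derivation:
Symmetric walk (p = 1/2): the harmonic-function argument gives P(hit 15 before 0 | start at 6) = a/N.
P = 6/15 = 2/5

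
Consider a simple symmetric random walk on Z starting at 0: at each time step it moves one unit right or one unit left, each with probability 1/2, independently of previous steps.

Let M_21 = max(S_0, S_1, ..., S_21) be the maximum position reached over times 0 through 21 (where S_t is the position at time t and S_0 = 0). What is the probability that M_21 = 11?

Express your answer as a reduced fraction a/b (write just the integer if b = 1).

Answer: 20349/2097152

Derivation:
Let M_21 = max(S_0,...,S_21). Use the reflection principle: for j ≥ 1, #{paths with M_21 ≥ j} = #{S_21 ≥ j} + #{S_21 ≥ j+1}.
By reflection, #{M_21 ≥ 11} = #{S_21 ≥ 11} + #{S_21 ≥ 12} = 27896 + 7547 = 35443.
#{M_21 ≥ 12} = #{S_21 ≥ 12} + #{S_21 ≥ 13} = 7547 + 7547 = 15094.
#{M_21 = 11} = 35443 - 15094 = 20349.
P(M_21 = 11) = 20349/2097152 = 20349/2097152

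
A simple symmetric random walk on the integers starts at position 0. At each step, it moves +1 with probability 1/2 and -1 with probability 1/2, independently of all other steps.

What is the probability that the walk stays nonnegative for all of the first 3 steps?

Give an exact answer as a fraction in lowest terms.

Answer: 3/8

Derivation:
Let f(t,s) = #length-t paths at position s with S_1..S_t all ≥ 0.
f(t,s) = f(t-1,s-1) + f(t-1,s+1) for s ≥ 0; f(t,s) = 0 for s < 0.
t=0: f(0,0)=1
t=1: f(1,1)=1
t=2: f(2,0)=1 f(2,2)=1
t=3: f(3,1)=2 f(3,3)=1
Σ_s f(3,s) = 3
P = 3/8 = 3/8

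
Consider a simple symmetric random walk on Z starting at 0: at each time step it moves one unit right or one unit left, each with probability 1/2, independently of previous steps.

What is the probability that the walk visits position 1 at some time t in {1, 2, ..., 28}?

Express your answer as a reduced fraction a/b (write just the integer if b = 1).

Answer: 28539857/33554432

Derivation:
Count via complement. Let g(t,s) = #length-t paths at position s with S_1..S_t all ≠ 1.
g(t,s) = g(t-1,s-1) + g(t-1,s+1) for s ≠ 1; g(t,1) = 0.
t=0: g(0,0)=1
t=1: g(1,-1)=1
t=2: g(2,-2)=1 g(2,0)=1
t=3: g(3,-3)=1 g(3,-1)=2
t=4: g(4,-4)=1 g(4,-2)=3 g(4,0)=2
t=5: g(5,-5)=1 g(5,-3)=4 g(5,-1)=5
t=6: g(6,-6)=1 g(6,-4)=5 g(6,-2)=9 g(6,0)=5
t=7: g(7,-7)=1 g(7,-5)=6 g(7,-3)=14 g(7,-1)=14
t=8: g(8,-8)=1 g(8,-6)=7 g(8,-4)=20 g(8,-2)=28 g(8,0)=14
t=9: g(9,-9)=1 g(9,-7)=8 g(9,-5)=27 g(9,-3)=48 g(9,-1)=42
t=10: g(10,-10)=1 g(10,-8)=9 g(10,-6)=35 g(10,-4)=75 g(10,-2)=90 g(10,0)=42
t=11: g(11,-11)=1 g(11,-9)=10 g(11,-7)=44 g(11,-5)=110 g(11,-3)=165 g(11,-1)=132
t=12: g(12,-12)=1 g(12,-10)=11 g(12,-8)=54 g(12,-6)=154 g(12,-4)=275 g(12,-2)=297 g(12,0)=132
t=13: g(13,-13)=1 g(13,-11)=12 g(13,-9)=65 g(13,-7)=208 g(13,-5)=429 g(13,-3)=572 g(13,-1)=429
t=14: g(14,-14)=1 g(14,-12)=13 g(14,-10)=77 g(14,-8)=273 g(14,-6)=637 g(14,-4)=1001 g(14,-2)=1001 g(14,0)=429
t=15: g(15,-15)=1 g(15,-13)=14 g(15,-11)=90 g(15,-9)=350 g(15,-7)=910 g(15,-5)=1638 g(15,-3)=2002 g(15,-1)=1430
t=16: g(16,-16)=1 g(16,-14)=15 g(16,-12)=104 g(16,-10)=440 g(16,-8)=1260 g(16,-6)=2548 g(16,-4)=3640 g(16,-2)=3432 g(16,0)=1430
t=17: g(17,-17)=1 g(17,-15)=16 g(17,-13)=119 g(17,-11)=544 g(17,-9)=1700 g(17,-7)=3808 g(17,-5)=6188 g(17,-3)=7072 g(17,-1)=4862
t=18: g(18,-18)=1 g(18,-16)=17 g(18,-14)=135 g(18,-12)=663 g(18,-10)=2244 g(18,-8)=5508 g(18,-6)=9996 g(18,-4)=13260 g(18,-2)=11934 g(18,0)=4862
t=19: g(19,-19)=1 g(19,-17)=18 g(19,-15)=152 g(19,-13)=798 g(19,-11)=2907 g(19,-9)=7752 g(19,-7)=15504 g(19,-5)=23256 g(19,-3)=25194 g(19,-1)=16796
t=20: g(20,-20)=1 g(20,-18)=19 g(20,-16)=170 g(20,-14)=950 g(20,-12)=3705 g(20,-10)=10659 g(20,-8)=23256 g(20,-6)=38760 g(20,-4)=48450 g(20,-2)=41990 g(20,0)=16796
t=21: g(21,-21)=1 g(21,-19)=20 g(21,-17)=189 g(21,-15)=1120 g(21,-13)=4655 g(21,-11)=14364 g(21,-9)=33915 g(21,-7)=62016 g(21,-5)=87210 g(21,-3)=90440 g(21,-1)=58786
t=22: g(22,-22)=1 g(22,-20)=21 g(22,-18)=209 g(22,-16)=1309 g(22,-14)=5775 g(22,-12)=19019 g(22,-10)=48279 g(22,-8)=95931 g(22,-6)=149226 g(22,-4)=177650 g(22,-2)=149226 g(22,0)=58786
t=23: g(23,-23)=1 g(23,-21)=22 g(23,-19)=230 g(23,-17)=1518 g(23,-15)=7084 g(23,-13)=24794 g(23,-11)=67298 g(23,-9)=144210 g(23,-7)=245157 g(23,-5)=326876 g(23,-3)=326876 g(23,-1)=208012
t=24: g(24,-24)=1 g(24,-22)=23 g(24,-20)=252 g(24,-18)=1748 g(24,-16)=8602 g(24,-14)=31878 g(24,-12)=92092 g(24,-10)=211508 g(24,-8)=389367 g(24,-6)=572033 g(24,-4)=653752 g(24,-2)=534888 g(24,0)=208012
t=25: g(25,-25)=1 g(25,-23)=24 g(25,-21)=275 g(25,-19)=2000 g(25,-17)=10350 g(25,-15)=40480 g(25,-13)=123970 g(25,-11)=303600 g(25,-9)=600875 g(25,-7)=961400 g(25,-5)=1225785 g(25,-3)=1188640 g(25,-1)=742900
t=26: g(26,-26)=1 g(26,-24)=25 g(26,-22)=299 g(26,-20)=2275 g(26,-18)=12350 g(26,-16)=50830 g(26,-14)=164450 g(26,-12)=427570 g(26,-10)=904475 g(26,-8)=1562275 g(26,-6)=2187185 g(26,-4)=2414425 g(26,-2)=1931540 g(26,0)=742900
t=27: g(27,-27)=1 g(27,-25)=26 g(27,-23)=324 g(27,-21)=2574 g(27,-19)=14625 g(27,-17)=63180 g(27,-15)=215280 g(27,-13)=592020 g(27,-11)=1332045 g(27,-9)=2466750 g(27,-7)=3749460 g(27,-5)=4601610 g(27,-3)=4345965 g(27,-1)=2674440
t=28: g(28,-28)=1 g(28,-26)=27 g(28,-24)=350 g(28,-22)=2898 g(28,-20)=17199 g(28,-18)=77805 g(28,-16)=278460 g(28,-14)=807300 g(28,-12)=1924065 g(28,-10)=3798795 g(28,-8)=6216210 g(28,-6)=8351070 g(28,-4)=8947575 g(28,-2)=7020405 g(28,0)=2674440
Paths never hitting 1: Σ_s g(28,s) = 40116600
Paths hitting 1: 2^28 - 40116600 = 228318856
P = 228318856/268435456 = 28539857/33554432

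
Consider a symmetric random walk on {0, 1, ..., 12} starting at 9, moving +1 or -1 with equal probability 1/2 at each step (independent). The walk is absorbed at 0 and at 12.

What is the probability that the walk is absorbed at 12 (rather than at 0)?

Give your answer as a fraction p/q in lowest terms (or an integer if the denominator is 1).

Answer: 3/4

Derivation:
Symmetric walk (p = 1/2): the harmonic-function argument gives P(hit 12 before 0 | start at 9) = a/N.
P = 9/12 = 3/4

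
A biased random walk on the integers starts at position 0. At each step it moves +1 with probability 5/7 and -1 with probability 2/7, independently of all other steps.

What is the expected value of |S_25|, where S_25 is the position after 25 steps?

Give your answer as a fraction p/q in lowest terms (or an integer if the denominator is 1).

S_25 takes values m ≡ 1 (mod 2) with |m| ≤ 25; P(S_25=m) = C(25,(25+m)/2) · (5/7)^((25+m)/2) · (2/7)^((25-m)/2).
Distribution: P(S=-25)=33554432/1341068619663964900807, P(S=-23)=2097152000/1341068619663964900807, P(S=-21)=62914560000/1341068619663964900807, P(S=-19)=1205862400000/1341068619663964900807, P(S=-17)=16580608000000/1341068619663964900807, P(S=-15)=24870912000000/191581231380566414401, P(S=-13)=207257600000000/191581231380566414401, P(S=-11)=9844736000000000/1341068619663964900807, P(S=-9)=55376640000000000/1341068619663964900807, P(S=-7)=261500800000000000/1341068619663964900807, P(S=-5)=1046003200000000000/1341068619663964900807, P(S=-3)=3565920000000000000/1341068619663964900807, P(S=-1)=1485800000000000000/191581231380566414401, P(S=1)=3714500000000000000/191581231380566414401, P(S=3)=55717500000000000000/1341068619663964900807, P(S=5)=102148750000000000000/1341068619663964900807, P(S=7)=159607421875000000000/1341068619663964900807, P(S=9)=211245117187500000000/1341068619663964900807, P(S=11)=234716796875000000000/1341068619663964900807, P(S=13)=30883789062500000000/191581231380566414401, P(S=15)=23162841796875000000/191581231380566414401, P(S=17)=96511840820312500000/1341068619663964900807, P(S=19)=43869018554687500000/1341068619663964900807, P(S=21)=14305114746093750000/1341068619663964900807, P(S=23)=2980232238769531250/1341068619663964900807, P(S=25)=298023223876953125/1341068619663964900807
E[|S_25|] = Σ_m |m|·P(S_25=m) = 294411572174146990075/27368747340080916343

Answer: 294411572174146990075/27368747340080916343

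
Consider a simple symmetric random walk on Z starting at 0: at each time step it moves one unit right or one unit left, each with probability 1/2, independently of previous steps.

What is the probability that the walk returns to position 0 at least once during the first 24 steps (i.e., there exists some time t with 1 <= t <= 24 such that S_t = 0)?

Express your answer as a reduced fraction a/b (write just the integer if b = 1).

Count via complement. Let g(t,s) = #length-t paths at position s with S_1..S_t all ≠ 0.
g(t,s) = g(t-1,s-1) + g(t-1,s+1) for s ≠ 0; g(t,0) = 0.
t=0: g(0,0)=1
t=1: g(1,-1)=1 g(1,1)=1
t=2: g(2,-2)=1 g(2,2)=1
t=3: g(3,-3)=1 g(3,-1)=1 g(3,1)=1 g(3,3)=1
t=4: g(4,-4)=1 g(4,-2)=2 g(4,2)=2 g(4,4)=1
t=5: g(5,-5)=1 g(5,-3)=3 g(5,-1)=2 g(5,1)=2 g(5,3)=3 g(5,5)=1
t=6: g(6,-6)=1 g(6,-4)=4 g(6,-2)=5 g(6,2)=5 g(6,4)=4 g(6,6)=1
t=7: g(7,-7)=1 g(7,-5)=5 g(7,-3)=9 g(7,-1)=5 g(7,1)=5 g(7,3)=9 g(7,5)=5 g(7,7)=1
t=8: g(8,-8)=1 g(8,-6)=6 g(8,-4)=14 g(8,-2)=14 g(8,2)=14 g(8,4)=14 g(8,6)=6 g(8,8)=1
t=9: g(9,-9)=1 g(9,-7)=7 g(9,-5)=20 g(9,-3)=28 g(9,-1)=14 g(9,1)=14 g(9,3)=28 g(9,5)=20 g(9,7)=7 g(9,9)=1
t=10: g(10,-10)=1 g(10,-8)=8 g(10,-6)=27 g(10,-4)=48 g(10,-2)=42 g(10,2)=42 g(10,4)=48 g(10,6)=27 g(10,8)=8 g(10,10)=1
t=11: g(11,-11)=1 g(11,-9)=9 g(11,-7)=35 g(11,-5)=75 g(11,-3)=90 g(11,-1)=42 g(11,1)=42 g(11,3)=90 g(11,5)=75 g(11,7)=35 g(11,9)=9 g(11,11)=1
t=12: g(12,-12)=1 g(12,-10)=10 g(12,-8)=44 g(12,-6)=110 g(12,-4)=165 g(12,-2)=132 g(12,2)=132 g(12,4)=165 g(12,6)=110 g(12,8)=44 g(12,10)=10 g(12,12)=1
t=13: g(13,-13)=1 g(13,-11)=11 g(13,-9)=54 g(13,-7)=154 g(13,-5)=275 g(13,-3)=297 g(13,-1)=132 g(13,1)=132 g(13,3)=297 g(13,5)=275 g(13,7)=154 g(13,9)=54 g(13,11)=11 g(13,13)=1
t=14: g(14,-14)=1 g(14,-12)=12 g(14,-10)=65 g(14,-8)=208 g(14,-6)=429 g(14,-4)=572 g(14,-2)=429 g(14,2)=429 g(14,4)=572 g(14,6)=429 g(14,8)=208 g(14,10)=65 g(14,12)=12 g(14,14)=1
t=15: g(15,-15)=1 g(15,-13)=13 g(15,-11)=77 g(15,-9)=273 g(15,-7)=637 g(15,-5)=1001 g(15,-3)=1001 g(15,-1)=429 g(15,1)=429 g(15,3)=1001 g(15,5)=1001 g(15,7)=637 g(15,9)=273 g(15,11)=77 g(15,13)=13 g(15,15)=1
t=16: g(16,-16)=1 g(16,-14)=14 g(16,-12)=90 g(16,-10)=350 g(16,-8)=910 g(16,-6)=1638 g(16,-4)=2002 g(16,-2)=1430 g(16,2)=1430 g(16,4)=2002 g(16,6)=1638 g(16,8)=910 g(16,10)=350 g(16,12)=90 g(16,14)=14 g(16,16)=1
t=17: g(17,-17)=1 g(17,-15)=15 g(17,-13)=104 g(17,-11)=440 g(17,-9)=1260 g(17,-7)=2548 g(17,-5)=3640 g(17,-3)=3432 g(17,-1)=1430 g(17,1)=1430 g(17,3)=3432 g(17,5)=3640 g(17,7)=2548 g(17,9)=1260 g(17,11)=440 g(17,13)=104 g(17,15)=15 g(17,17)=1
t=18: g(18,-18)=1 g(18,-16)=16 g(18,-14)=119 g(18,-12)=544 g(18,-10)=1700 g(18,-8)=3808 g(18,-6)=6188 g(18,-4)=7072 g(18,-2)=4862 g(18,2)=4862 g(18,4)=7072 g(18,6)=6188 g(18,8)=3808 g(18,10)=1700 g(18,12)=544 g(18,14)=119 g(18,16)=16 g(18,18)=1
t=19: g(19,-19)=1 g(19,-17)=17 g(19,-15)=135 g(19,-13)=663 g(19,-11)=2244 g(19,-9)=5508 g(19,-7)=9996 g(19,-5)=13260 g(19,-3)=11934 g(19,-1)=4862 g(19,1)=4862 g(19,3)=11934 g(19,5)=13260 g(19,7)=9996 g(19,9)=5508 g(19,11)=2244 g(19,13)=663 g(19,15)=135 g(19,17)=17 g(19,19)=1
t=20: g(20,-20)=1 g(20,-18)=18 g(20,-16)=152 g(20,-14)=798 g(20,-12)=2907 g(20,-10)=7752 g(20,-8)=15504 g(20,-6)=23256 g(20,-4)=25194 g(20,-2)=16796 g(20,2)=16796 g(20,4)=25194 g(20,6)=23256 g(20,8)=15504 g(20,10)=7752 g(20,12)=2907 g(20,14)=798 g(20,16)=152 g(20,18)=18 g(20,20)=1
t=21: g(21,-21)=1 g(21,-19)=19 g(21,-17)=170 g(21,-15)=950 g(21,-13)=3705 g(21,-11)=10659 g(21,-9)=23256 g(21,-7)=38760 g(21,-5)=48450 g(21,-3)=41990 g(21,-1)=16796 g(21,1)=16796 g(21,3)=41990 g(21,5)=48450 g(21,7)=38760 g(21,9)=23256 g(21,11)=10659 g(21,13)=3705 g(21,15)=950 g(21,17)=170 g(21,19)=19 g(21,21)=1
t=22: g(22,-22)=1 g(22,-20)=20 g(22,-18)=189 g(22,-16)=1120 g(22,-14)=4655 g(22,-12)=14364 g(22,-10)=33915 g(22,-8)=62016 g(22,-6)=87210 g(22,-4)=90440 g(22,-2)=58786 g(22,2)=58786 g(22,4)=90440 g(22,6)=87210 g(22,8)=62016 g(22,10)=33915 g(22,12)=14364 g(22,14)=4655 g(22,16)=1120 g(22,18)=189 g(22,20)=20 g(22,22)=1
t=23: g(23,-23)=1 g(23,-21)=21 g(23,-19)=209 g(23,-17)=1309 g(23,-15)=5775 g(23,-13)=19019 g(23,-11)=48279 g(23,-9)=95931 g(23,-7)=149226 g(23,-5)=177650 g(23,-3)=149226 g(23,-1)=58786 g(23,1)=58786 g(23,3)=149226 g(23,5)=177650 g(23,7)=149226 g(23,9)=95931 g(23,11)=48279 g(23,13)=19019 g(23,15)=5775 g(23,17)=1309 g(23,19)=209 g(23,21)=21 g(23,23)=1
t=24: g(24,-24)=1 g(24,-22)=22 g(24,-20)=230 g(24,-18)=1518 g(24,-16)=7084 g(24,-14)=24794 g(24,-12)=67298 g(24,-10)=144210 g(24,-8)=245157 g(24,-6)=326876 g(24,-4)=326876 g(24,-2)=208012 g(24,2)=208012 g(24,4)=326876 g(24,6)=326876 g(24,8)=245157 g(24,10)=144210 g(24,12)=67298 g(24,14)=24794 g(24,16)=7084 g(24,18)=1518 g(24,20)=230 g(24,22)=22 g(24,24)=1
Paths never hitting 0: Σ_s g(24,s) = 2704156
Paths hitting 0: 2^24 - 2704156 = 14073060
P = 14073060/16777216 = 3518265/4194304

Answer: 3518265/4194304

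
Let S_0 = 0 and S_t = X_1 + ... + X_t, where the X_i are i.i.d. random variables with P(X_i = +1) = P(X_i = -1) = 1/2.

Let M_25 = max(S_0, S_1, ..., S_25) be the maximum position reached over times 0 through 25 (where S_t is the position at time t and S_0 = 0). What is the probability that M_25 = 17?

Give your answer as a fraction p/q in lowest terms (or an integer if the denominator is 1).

Let M_25 = max(S_0,...,S_25). Use the reflection principle: for j ≥ 1, #{paths with M_25 ≥ j} = #{S_25 ≥ j} + #{S_25 ≥ j+1}.
By reflection, #{M_25 ≥ 17} = #{S_25 ≥ 17} + #{S_25 ≥ 18} = 15276 + 2626 = 17902.
#{M_25 ≥ 18} = #{S_25 ≥ 18} + #{S_25 ≥ 19} = 2626 + 2626 = 5252.
#{M_25 = 17} = 17902 - 5252 = 12650.
P(M_25 = 17) = 12650/33554432 = 6325/16777216

Answer: 6325/16777216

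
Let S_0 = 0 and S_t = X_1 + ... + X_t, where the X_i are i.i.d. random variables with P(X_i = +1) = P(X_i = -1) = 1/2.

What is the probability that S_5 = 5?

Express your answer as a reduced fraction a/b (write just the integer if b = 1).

To reach position 5 after 5 steps: need 5 steps of +1 and 0 of -1.
Favorable paths: C(5,5) = 1
Total paths: 2^5 = 32
P = 1/32 = 1/32

Answer: 1/32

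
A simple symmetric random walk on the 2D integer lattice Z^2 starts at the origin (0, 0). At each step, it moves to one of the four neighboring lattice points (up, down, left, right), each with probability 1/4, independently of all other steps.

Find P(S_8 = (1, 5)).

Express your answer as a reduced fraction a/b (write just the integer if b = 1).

Let h be the number of horizontal steps (so 8-h are vertical). To end at (1,5) need (h+1)/2 right-steps and ((8-h)+5)/2 up-steps.
Sum over h with 1 ≤ h ≤ 3, h ≡ 1 (mod 2), 8-h ≡ 1 (mod 2):
h=1: C(8,1)·C(1,1)·C(7,6) = 8·1·7 = 56
h=3: C(8,3)·C(3,2)·C(5,5) = 56·3·1 = 168
Total favorable: 224
Total paths: 4^8 = 65536
P = 224/65536 = 7/2048

Answer: 7/2048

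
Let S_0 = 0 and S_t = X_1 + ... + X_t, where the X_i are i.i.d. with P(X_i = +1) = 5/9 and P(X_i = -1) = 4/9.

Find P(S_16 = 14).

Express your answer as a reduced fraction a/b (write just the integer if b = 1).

Answer: 1953125000000/1853020188851841

Derivation:
To reach position 14 after 16 steps: need 15 steps of +1 and 1 step of -1.
Number of such sequences: C(16,15) = 16
Each has probability (5/9)^15 · (4/9)^1 = 122070312500/1853020188851841
P = 16 · 122070312500/1853020188851841 = 1953125000000/1853020188851841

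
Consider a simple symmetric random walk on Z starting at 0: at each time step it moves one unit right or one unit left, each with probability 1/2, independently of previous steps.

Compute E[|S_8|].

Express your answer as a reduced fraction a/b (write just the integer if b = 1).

S_8 takes values m ≡ 0 (mod 2) with |m| ≤ 8; P(S_8=m) = C(8,(8+m)/2)/2^8.
Total paths: 2^8 = 256
Distribution: P(S=-8)=1/256, P(S=-6)=8/256, P(S=-4)=28/256, P(S=-2)=56/256, P(S=0)=70/256, P(S=2)=56/256, P(S=4)=28/256, P(S=6)=8/256, P(S=8)=1/256
E[|S_8|] = Σ_m |m|·P(S_8=m) = 560/256 = 35/16

Answer: 35/16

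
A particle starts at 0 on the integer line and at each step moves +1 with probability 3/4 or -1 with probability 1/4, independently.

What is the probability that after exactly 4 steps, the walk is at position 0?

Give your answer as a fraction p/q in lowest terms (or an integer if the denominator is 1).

Answer: 27/128

Derivation:
To be at 0 after 4 steps: need exactly 2 steps of +1 and 2 of -1.
Number of such sequences: C(4,2) = 6
Each has probability (3/4)^2 · (1/4)^2 = 9/256
P = 6 · 9/256 = 27/128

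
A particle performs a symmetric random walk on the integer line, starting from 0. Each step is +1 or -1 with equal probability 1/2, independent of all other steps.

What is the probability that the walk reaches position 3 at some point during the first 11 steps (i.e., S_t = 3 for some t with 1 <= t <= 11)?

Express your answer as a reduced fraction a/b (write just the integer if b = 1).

Answer: 397/1024

Derivation:
Count via complement. Let g(t,s) = #length-t paths at position s with S_1..S_t all ≠ 3.
g(t,s) = g(t-1,s-1) + g(t-1,s+1) for s ≠ 3; g(t,3) = 0.
t=0: g(0,0)=1
t=1: g(1,-1)=1 g(1,1)=1
t=2: g(2,-2)=1 g(2,0)=2 g(2,2)=1
t=3: g(3,-3)=1 g(3,-1)=3 g(3,1)=3
t=4: g(4,-4)=1 g(4,-2)=4 g(4,0)=6 g(4,2)=3
t=5: g(5,-5)=1 g(5,-3)=5 g(5,-1)=10 g(5,1)=9
t=6: g(6,-6)=1 g(6,-4)=6 g(6,-2)=15 g(6,0)=19 g(6,2)=9
t=7: g(7,-7)=1 g(7,-5)=7 g(7,-3)=21 g(7,-1)=34 g(7,1)=28
t=8: g(8,-8)=1 g(8,-6)=8 g(8,-4)=28 g(8,-2)=55 g(8,0)=62 g(8,2)=28
t=9: g(9,-9)=1 g(9,-7)=9 g(9,-5)=36 g(9,-3)=83 g(9,-1)=117 g(9,1)=90
t=10: g(10,-10)=1 g(10,-8)=10 g(10,-6)=45 g(10,-4)=119 g(10,-2)=200 g(10,0)=207 g(10,2)=90
t=11: g(11,-11)=1 g(11,-9)=11 g(11,-7)=55 g(11,-5)=164 g(11,-3)=319 g(11,-1)=407 g(11,1)=297
Paths never hitting 3: Σ_s g(11,s) = 1254
Paths hitting 3: 2^11 - 1254 = 794
P = 794/2048 = 397/1024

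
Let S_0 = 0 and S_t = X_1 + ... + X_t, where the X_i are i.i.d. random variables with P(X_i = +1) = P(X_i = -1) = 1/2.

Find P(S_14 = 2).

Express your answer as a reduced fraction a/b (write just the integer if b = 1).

Answer: 3003/16384

Derivation:
To reach position 2 after 14 steps: need 8 steps of +1 and 6 of -1.
Favorable paths: C(14,8) = 3003
Total paths: 2^14 = 16384
P = 3003/16384 = 3003/16384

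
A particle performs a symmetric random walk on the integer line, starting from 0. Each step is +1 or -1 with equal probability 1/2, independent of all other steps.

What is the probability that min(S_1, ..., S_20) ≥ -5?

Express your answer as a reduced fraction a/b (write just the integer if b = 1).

Answer: 106267/131072

Derivation:
Let f(t,s) = #length-t paths at position s with S_1..S_t all ≥ -5.
f(t,s) = f(t-1,s-1) + f(t-1,s+1) for s ≥ -5; f(t,s) = 0 for s < -5.
t=0: f(0,0)=1
t=1: f(1,-1)=1 f(1,1)=1
t=2: f(2,-2)=1 f(2,0)=2 f(2,2)=1
t=3: f(3,-3)=1 f(3,-1)=3 f(3,1)=3 f(3,3)=1
t=4: f(4,-4)=1 f(4,-2)=4 f(4,0)=6 f(4,2)=4 f(4,4)=1
t=5: f(5,-5)=1 f(5,-3)=5 f(5,-1)=10 f(5,1)=10 f(5,3)=5 f(5,5)=1
t=6: f(6,-4)=6 f(6,-2)=15 f(6,0)=20 f(6,2)=15 f(6,4)=6 f(6,6)=1
t=7: f(7,-5)=6 f(7,-3)=21 f(7,-1)=35 f(7,1)=35 f(7,3)=21 f(7,5)=7 f(7,7)=1
t=8: f(8,-4)=27 f(8,-2)=56 f(8,0)=70 f(8,2)=56 f(8,4)=28 f(8,6)=8 f(8,8)=1
t=9: f(9,-5)=27 f(9,-3)=83 f(9,-1)=126 f(9,1)=126 f(9,3)=84 f(9,5)=36 f(9,7)=9 f(9,9)=1
t=10: f(10,-4)=110 f(10,-2)=209 f(10,0)=252 f(10,2)=210 f(10,4)=120 f(10,6)=45 f(10,8)=10 f(10,10)=1
t=11: f(11,-5)=110 f(11,-3)=319 f(11,-1)=461 f(11,1)=462 f(11,3)=330 f(11,5)=165 f(11,7)=55 f(11,9)=11 f(11,11)=1
t=12: f(12,-4)=429 f(12,-2)=780 f(12,0)=923 f(12,2)=792 f(12,4)=495 f(12,6)=220 f(12,8)=66 f(12,10)=12 f(12,12)=1
t=13: f(13,-5)=429 f(13,-3)=1209 f(13,-1)=1703 f(13,1)=1715 f(13,3)=1287 f(13,5)=715 f(13,7)=286 f(13,9)=78 f(13,11)=13 f(13,13)=1
t=14: f(14,-4)=1638 f(14,-2)=2912 f(14,0)=3418 f(14,2)=3002 f(14,4)=2002 f(14,6)=1001 f(14,8)=364 f(14,10)=91 f(14,12)=14 f(14,14)=1
t=15: f(15,-5)=1638 f(15,-3)=4550 f(15,-1)=6330 f(15,1)=6420 f(15,3)=5004 f(15,5)=3003 f(15,7)=1365 f(15,9)=455 f(15,11)=105 f(15,13)=15 f(15,15)=1
t=16: f(16,-4)=6188 f(16,-2)=10880 f(16,0)=12750 f(16,2)=11424 f(16,4)=8007 f(16,6)=4368 f(16,8)=1820 f(16,10)=560 f(16,12)=120 f(16,14)=16 f(16,16)=1
t=17: f(17,-5)=6188 f(17,-3)=17068 f(17,-1)=23630 f(17,1)=24174 f(17,3)=19431 f(17,5)=12375 f(17,7)=6188 f(17,9)=2380 f(17,11)=680 f(17,13)=136 f(17,15)=17 f(17,17)=1
t=18: f(18,-4)=23256 f(18,-2)=40698 f(18,0)=47804 f(18,2)=43605 f(18,4)=31806 f(18,6)=18563 f(18,8)=8568 f(18,10)=3060 f(18,12)=816 f(18,14)=153 f(18,16)=18 f(18,18)=1
t=19: f(19,-5)=23256 f(19,-3)=63954 f(19,-1)=88502 f(19,1)=91409 f(19,3)=75411 f(19,5)=50369 f(19,7)=27131 f(19,9)=11628 f(19,11)=3876 f(19,13)=969 f(19,15)=171 f(19,17)=19 f(19,19)=1
t=20: f(20,-4)=87210 f(20,-2)=152456 f(20,0)=179911 f(20,2)=166820 f(20,4)=125780 f(20,6)=77500 f(20,8)=38759 f(20,10)=15504 f(20,12)=4845 f(20,14)=1140 f(20,16)=190 f(20,18)=20 f(20,20)=1
Σ_s f(20,s) = 850136
P = 850136/1048576 = 106267/131072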